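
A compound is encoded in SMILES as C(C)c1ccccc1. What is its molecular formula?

C8H10

Heavy atoms from the SMILES: 8 C.
Implicit hydrogens by atom environment:
  5 × C (aromatic): 1 H each → 5
  1 × C: 3 H
  1 × C: 2 H
  1 × C (aromatic): no H
  Total hydrogens = 10.
Molecular formula: C8H10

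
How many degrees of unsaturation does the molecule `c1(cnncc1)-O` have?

4

Molecular formula from the SMILES: C4H4N2O.
DoU = (2C + 2 + N − H − X)/2 = (2·4 + 2 + 2 − 4 − 0)/2 = 8/2 = 4.
(Structurally: 1 ring(s) + 3 π bond(s) = 4.)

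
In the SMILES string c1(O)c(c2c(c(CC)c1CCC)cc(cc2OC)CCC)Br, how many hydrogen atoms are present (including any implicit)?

25

Hydrogens are implicit in SMILES; fill each atom to its normal valence:
  8 × C (aromatic): no H
  5 × C: 2 H each → 10
  4 × C: 3 H each → 12
  2 × C (aromatic): 1 H each → 2
  1 × Br: no H
  1 × O: 1 H
  1 × O: no H
  Total hydrogens = 25.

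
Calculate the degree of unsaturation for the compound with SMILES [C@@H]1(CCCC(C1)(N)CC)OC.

Molecular formula from the SMILES: C9H19NO.
DoU = (2C + 2 + N − H − X)/2 = (2·9 + 2 + 1 − 19 − 0)/2 = 2/2 = 1.
(Structurally: 1 ring(s) + 0 π bond(s) = 1.)

1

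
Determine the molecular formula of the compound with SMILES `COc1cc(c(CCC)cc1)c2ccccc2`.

Heavy atoms from the SMILES: 16 C, 1 O.
Implicit hydrogens by atom environment:
  8 × C (aromatic): 1 H each → 8
  4 × C (aromatic): no H
  2 × C: 3 H each → 6
  2 × C: 2 H each → 4
  1 × O: no H
  Total hydrogens = 18.
Molecular formula: C16H18O

C16H18O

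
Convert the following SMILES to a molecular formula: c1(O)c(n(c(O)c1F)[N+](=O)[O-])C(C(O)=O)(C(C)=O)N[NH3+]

Heavy atoms from the SMILES: 8 C, 1 F, 4 N, 7 O.
Implicit hydrogens by atom environment:
  4 × C (aromatic): no H
  3 × C: no H
  3 × O: 1 H each → 3
  3 × O: no H
  1 × C: 3 H
  1 × F: no H
  1 × N (charge +1): 3 H
  1 × N: 1 H
  1 × N (aromatic): no H
  1 × N (charge +1): no H
  1 × O (charge -1): no H
  Total hydrogens = 10.
Net charge +1.
Molecular formula: C8H10FN4O7+

C8H10FN4O7+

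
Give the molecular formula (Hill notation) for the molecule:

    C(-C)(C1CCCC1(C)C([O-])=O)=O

Heavy atoms from the SMILES: 9 C, 3 O.
Implicit hydrogens by atom environment:
  3 × C: 2 H each → 6
  3 × C: no H
  2 × C: 3 H each → 6
  2 × O: no H
  1 × C: 1 H
  1 × O (charge -1): no H
  Total hydrogens = 13.
Net charge -1.
Molecular formula: C9H13O3-

C9H13O3-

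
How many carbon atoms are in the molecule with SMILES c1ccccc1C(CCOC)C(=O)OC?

The symbol for carbon appears 12 times in the SMILES. Lowercase c denotes aromatic carbon and counts toward C.

12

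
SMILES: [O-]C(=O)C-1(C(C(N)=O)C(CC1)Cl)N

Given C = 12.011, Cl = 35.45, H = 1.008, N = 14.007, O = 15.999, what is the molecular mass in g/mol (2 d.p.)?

205.62

Molecular formula: C7H10ClN2O3-.
M = 7×12.011 + 1×35.45 + 10×1.008 + 2×14.007 + 3×15.999 = 205.62 g/mol.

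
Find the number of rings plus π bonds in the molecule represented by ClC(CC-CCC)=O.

1

Molecular formula from the SMILES: C6H11ClO.
DoU = (2C + 2 + N − H − X)/2 = (2·6 + 2 + 0 − 11 − 1)/2 = 2/2 = 1.
(Structurally: 0 ring(s) + 1 π bond(s) = 1.)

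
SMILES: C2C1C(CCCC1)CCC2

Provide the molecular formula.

C10H18

Heavy atoms from the SMILES: 10 C.
Implicit hydrogens by atom environment:
  8 × C: 2 H each → 16
  2 × C: 1 H each → 2
  Total hydrogens = 18.
Molecular formula: C10H18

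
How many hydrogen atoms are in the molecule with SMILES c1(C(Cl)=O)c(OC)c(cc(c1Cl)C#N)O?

Hydrogens are implicit in SMILES; fill each atom to its normal valence:
  5 × C (aromatic): no H
  2 × C: no H
  2 × Cl: no H
  2 × O: no H
  1 × C: 3 H
  1 × C (aromatic): 1 H
  1 × N: no H
  1 × O: 1 H
  Total hydrogens = 5.

5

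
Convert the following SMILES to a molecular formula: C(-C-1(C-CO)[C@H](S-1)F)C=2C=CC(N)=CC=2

Heavy atoms from the SMILES: 11 C, 1 F, 1 N, 1 O, 1 S.
Implicit hydrogens by atom environment:
  4 × C (aromatic): 1 H each → 4
  3 × C: 2 H each → 6
  2 × C (aromatic): no H
  1 × C: 1 H
  1 × C: no H
  1 × F: no H
  1 × N: 2 H
  1 × O: 1 H
  1 × S: no H
  Total hydrogens = 14.
Molecular formula: C11H14FNOS

C11H14FNOS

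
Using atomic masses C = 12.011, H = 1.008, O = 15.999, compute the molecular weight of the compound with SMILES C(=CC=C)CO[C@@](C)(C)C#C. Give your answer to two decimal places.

150.22

Molecular formula: C10H14O.
M = 10×12.011 + 14×1.008 + 1×15.999 = 150.22 g/mol.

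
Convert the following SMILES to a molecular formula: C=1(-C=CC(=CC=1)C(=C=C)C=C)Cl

C11H9Cl

Heavy atoms from the SMILES: 11 C, 1 Cl.
Implicit hydrogens by atom environment:
  4 × C (aromatic): 1 H each → 4
  2 × C: 2 H each → 4
  2 × C: no H
  2 × C (aromatic): no H
  1 × C: 1 H
  1 × Cl: no H
  Total hydrogens = 9.
Molecular formula: C11H9Cl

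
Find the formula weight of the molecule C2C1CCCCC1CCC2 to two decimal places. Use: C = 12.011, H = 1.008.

138.25

Molecular formula: C10H18.
M = 10×12.011 + 18×1.008 = 138.25 g/mol.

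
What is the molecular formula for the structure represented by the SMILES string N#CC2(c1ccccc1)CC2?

C10H9N

Heavy atoms from the SMILES: 10 C, 1 N.
Implicit hydrogens by atom environment:
  5 × C (aromatic): 1 H each → 5
  2 × C: 2 H each → 4
  2 × C: no H
  1 × C (aromatic): no H
  1 × N: no H
  Total hydrogens = 9.
Molecular formula: C10H9N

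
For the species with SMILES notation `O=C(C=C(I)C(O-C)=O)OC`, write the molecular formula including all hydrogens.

C6H7IO4

Heavy atoms from the SMILES: 6 C, 1 I, 4 O.
Implicit hydrogens by atom environment:
  4 × O: no H
  3 × C: no H
  2 × C: 3 H each → 6
  1 × C: 1 H
  1 × I: no H
  Total hydrogens = 7.
Molecular formula: C6H7IO4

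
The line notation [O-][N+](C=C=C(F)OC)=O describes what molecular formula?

C4H4FNO3

Heavy atoms from the SMILES: 4 C, 1 F, 1 N, 3 O.
Implicit hydrogens by atom environment:
  2 × C: no H
  2 × O: no H
  1 × C: 3 H
  1 × C: 1 H
  1 × F: no H
  1 × N (charge +1): no H
  1 × O (charge -1): no H
  Total hydrogens = 4.
Molecular formula: C4H4FNO3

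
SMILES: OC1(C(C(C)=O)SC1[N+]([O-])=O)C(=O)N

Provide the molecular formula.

Heavy atoms from the SMILES: 6 C, 2 N, 5 O, 1 S.
Implicit hydrogens by atom environment:
  3 × C: no H
  3 × O: no H
  2 × C: 1 H each → 2
  1 × C: 3 H
  1 × N: 2 H
  1 × N (charge +1): no H
  1 × O: 1 H
  1 × O (charge -1): no H
  1 × S: no H
  Total hydrogens = 8.
Molecular formula: C6H8N2O5S

C6H8N2O5S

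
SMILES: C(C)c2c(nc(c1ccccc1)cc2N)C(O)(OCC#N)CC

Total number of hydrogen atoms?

Hydrogens are implicit in SMILES; fill each atom to its normal valence:
  6 × C (aromatic): 1 H each → 6
  5 × C (aromatic): no H
  3 × C: 2 H each → 6
  2 × C: 3 H each → 6
  2 × C: no H
  1 × N: 2 H
  1 × N (aromatic): no H
  1 × N: no H
  1 × O: 1 H
  1 × O: no H
  Total hydrogens = 21.

21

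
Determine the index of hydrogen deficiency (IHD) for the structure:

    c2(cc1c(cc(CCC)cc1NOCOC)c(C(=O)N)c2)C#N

Molecular formula from the SMILES: C17H19N3O3.
DoU = (2C + 2 + N − H − X)/2 = (2·17 + 2 + 3 − 19 − 0)/2 = 20/2 = 10.
(Structurally: 2 ring(s) + 8 π bond(s) = 10.)

10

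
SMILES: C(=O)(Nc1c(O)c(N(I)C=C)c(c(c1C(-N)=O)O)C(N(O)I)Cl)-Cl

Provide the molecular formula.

C11H10Cl2I2N4O5

Heavy atoms from the SMILES: 11 C, 2 Cl, 2 I, 4 N, 5 O.
Implicit hydrogens by atom environment:
  6 × C (aromatic): no H
  3 × O: 1 H each → 3
  2 × C: 1 H each → 2
  2 × C: no H
  2 × Cl: no H
  2 × I: no H
  2 × N: no H
  2 × O: no H
  1 × C: 2 H
  1 × N: 2 H
  1 × N: 1 H
  Total hydrogens = 10.
Molecular formula: C11H10Cl2I2N4O5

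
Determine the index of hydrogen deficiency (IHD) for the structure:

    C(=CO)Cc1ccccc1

5

Molecular formula from the SMILES: C9H10O.
DoU = (2C + 2 + N − H − X)/2 = (2·9 + 2 + 0 − 10 − 0)/2 = 10/2 = 5.
(Structurally: 1 ring(s) + 4 π bond(s) = 5.)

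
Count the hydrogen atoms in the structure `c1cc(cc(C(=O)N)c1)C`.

9

Hydrogens are implicit in SMILES; fill each atom to its normal valence:
  4 × C (aromatic): 1 H each → 4
  2 × C (aromatic): no H
  1 × C: 3 H
  1 × C: no H
  1 × N: 2 H
  1 × O: no H
  Total hydrogens = 9.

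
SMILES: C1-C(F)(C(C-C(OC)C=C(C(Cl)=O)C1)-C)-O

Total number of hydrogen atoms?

16

Hydrogens are implicit in SMILES; fill each atom to its normal valence:
  3 × C: 2 H each → 6
  3 × C: 1 H each → 3
  3 × C: no H
  2 × C: 3 H each → 6
  2 × O: no H
  1 × Cl: no H
  1 × F: no H
  1 × O: 1 H
  Total hydrogens = 16.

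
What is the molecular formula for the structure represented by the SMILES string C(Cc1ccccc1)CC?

C10H14

Heavy atoms from the SMILES: 10 C.
Implicit hydrogens by atom environment:
  5 × C (aromatic): 1 H each → 5
  3 × C: 2 H each → 6
  1 × C: 3 H
  1 × C (aromatic): no H
  Total hydrogens = 14.
Molecular formula: C10H14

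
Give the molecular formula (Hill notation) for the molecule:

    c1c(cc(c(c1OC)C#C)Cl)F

Heavy atoms from the SMILES: 9 C, 1 Cl, 1 F, 1 O.
Implicit hydrogens by atom environment:
  4 × C (aromatic): no H
  2 × C (aromatic): 1 H each → 2
  1 × C: 3 H
  1 × C: 1 H
  1 × C: no H
  1 × Cl: no H
  1 × F: no H
  1 × O: no H
  Total hydrogens = 6.
Molecular formula: C9H6ClFO

C9H6ClFO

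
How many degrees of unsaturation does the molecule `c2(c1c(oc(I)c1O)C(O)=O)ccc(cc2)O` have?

8

Molecular formula from the SMILES: C11H7IO5.
DoU = (2C + 2 + N − H − X)/2 = (2·11 + 2 + 0 − 7 − 1)/2 = 16/2 = 8.
(Structurally: 2 ring(s) + 6 π bond(s) = 8.)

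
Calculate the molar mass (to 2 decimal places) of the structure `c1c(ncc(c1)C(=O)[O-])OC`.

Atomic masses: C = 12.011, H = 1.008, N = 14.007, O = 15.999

Molecular formula: C7H6NO3-.
M = 7×12.011 + 6×1.008 + 1×14.007 + 3×15.999 = 152.13 g/mol.

152.13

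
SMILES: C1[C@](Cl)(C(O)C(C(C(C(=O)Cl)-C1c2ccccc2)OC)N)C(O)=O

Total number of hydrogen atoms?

19

Hydrogens are implicit in SMILES; fill each atom to its normal valence:
  5 × C: 1 H each → 5
  5 × C (aromatic): 1 H each → 5
  3 × C: no H
  3 × O: no H
  2 × Cl: no H
  2 × O: 1 H each → 2
  1 × C: 3 H
  1 × C: 2 H
  1 × C (aromatic): no H
  1 × N: 2 H
  Total hydrogens = 19.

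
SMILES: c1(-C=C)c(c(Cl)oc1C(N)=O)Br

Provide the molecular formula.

C7H5BrClNO2

Heavy atoms from the SMILES: 1 Br, 7 C, 1 Cl, 1 N, 2 O.
Implicit hydrogens by atom environment:
  4 × C (aromatic): no H
  1 × Br: no H
  1 × C: 2 H
  1 × C: 1 H
  1 × C: no H
  1 × Cl: no H
  1 × N: 2 H
  1 × O (aromatic): no H
  1 × O: no H
  Total hydrogens = 5.
Molecular formula: C7H5BrClNO2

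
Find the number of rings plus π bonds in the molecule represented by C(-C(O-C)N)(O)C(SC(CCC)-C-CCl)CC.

Molecular formula from the SMILES: C12H26ClNO2S.
DoU = (2C + 2 + N − H − X)/2 = (2·12 + 2 + 1 − 26 − 1)/2 = 0/2 = 0.
(Structurally: 0 ring(s) + 0 π bond(s) = 0.)

0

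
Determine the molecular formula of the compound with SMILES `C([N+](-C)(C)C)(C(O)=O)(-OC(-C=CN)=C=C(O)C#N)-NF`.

Heavy atoms from the SMILES: 11 C, 1 F, 4 N, 4 O.
Implicit hydrogens by atom environment:
  6 × C: no H
  3 × C: 3 H each → 9
  2 × C: 1 H each → 2
  2 × O: 1 H each → 2
  2 × O: no H
  1 × F: no H
  1 × N: 2 H
  1 × N: 1 H
  1 × N (charge +1): no H
  1 × N: no H
  Total hydrogens = 16.
Net charge +1.
Molecular formula: C11H16FN4O4+

C11H16FN4O4+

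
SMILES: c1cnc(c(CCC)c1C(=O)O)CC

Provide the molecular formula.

Heavy atoms from the SMILES: 11 C, 1 N, 2 O.
Implicit hydrogens by atom environment:
  3 × C: 2 H each → 6
  3 × C (aromatic): no H
  2 × C: 3 H each → 6
  2 × C (aromatic): 1 H each → 2
  1 × C: no H
  1 × N (aromatic): no H
  1 × O: 1 H
  1 × O: no H
  Total hydrogens = 15.
Molecular formula: C11H15NO2

C11H15NO2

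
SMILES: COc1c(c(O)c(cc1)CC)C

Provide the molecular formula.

C10H14O2

Heavy atoms from the SMILES: 10 C, 2 O.
Implicit hydrogens by atom environment:
  4 × C (aromatic): no H
  3 × C: 3 H each → 9
  2 × C (aromatic): 1 H each → 2
  1 × C: 2 H
  1 × O: 1 H
  1 × O: no H
  Total hydrogens = 14.
Molecular formula: C10H14O2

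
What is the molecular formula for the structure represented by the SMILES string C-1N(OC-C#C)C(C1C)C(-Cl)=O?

C8H10ClNO2

Heavy atoms from the SMILES: 8 C, 1 Cl, 1 N, 2 O.
Implicit hydrogens by atom environment:
  3 × C: 1 H each → 3
  2 × C: 2 H each → 4
  2 × C: no H
  2 × O: no H
  1 × C: 3 H
  1 × Cl: no H
  1 × N: no H
  Total hydrogens = 10.
Molecular formula: C8H10ClNO2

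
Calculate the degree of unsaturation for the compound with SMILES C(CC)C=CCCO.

Molecular formula from the SMILES: C7H14O.
DoU = (2C + 2 + N − H − X)/2 = (2·7 + 2 + 0 − 14 − 0)/2 = 2/2 = 1.
(Structurally: 0 ring(s) + 1 π bond(s) = 1.)

1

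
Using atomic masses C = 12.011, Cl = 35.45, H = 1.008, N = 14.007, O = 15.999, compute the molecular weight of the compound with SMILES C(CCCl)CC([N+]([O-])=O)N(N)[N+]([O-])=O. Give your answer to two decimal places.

226.62

Molecular formula: C5H11ClN4O4.
M = 5×12.011 + 1×35.45 + 11×1.008 + 4×14.007 + 4×15.999 = 226.62 g/mol.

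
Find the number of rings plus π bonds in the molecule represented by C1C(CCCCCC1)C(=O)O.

Molecular formula from the SMILES: C9H16O2.
DoU = (2C + 2 + N − H − X)/2 = (2·9 + 2 + 0 − 16 − 0)/2 = 4/2 = 2.
(Structurally: 1 ring(s) + 1 π bond(s) = 2.)

2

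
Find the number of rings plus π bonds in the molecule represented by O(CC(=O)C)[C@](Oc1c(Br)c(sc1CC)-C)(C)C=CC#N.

Molecular formula from the SMILES: C15H18BrNO3S.
DoU = (2C + 2 + N − H − X)/2 = (2·15 + 2 + 1 − 18 − 1)/2 = 14/2 = 7.
(Structurally: 1 ring(s) + 6 π bond(s) = 7.)

7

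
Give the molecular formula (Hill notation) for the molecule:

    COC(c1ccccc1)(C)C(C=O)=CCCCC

C16H22O2

Heavy atoms from the SMILES: 16 C, 2 O.
Implicit hydrogens by atom environment:
  5 × C (aromatic): 1 H each → 5
  3 × C: 3 H each → 9
  3 × C: 2 H each → 6
  2 × C: 1 H each → 2
  2 × C: no H
  2 × O: no H
  1 × C (aromatic): no H
  Total hydrogens = 22.
Molecular formula: C16H22O2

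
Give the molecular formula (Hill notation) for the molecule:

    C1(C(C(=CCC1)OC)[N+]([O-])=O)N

Heavy atoms from the SMILES: 7 C, 2 N, 3 O.
Implicit hydrogens by atom environment:
  3 × C: 1 H each → 3
  2 × C: 2 H each → 4
  2 × O: no H
  1 × C: 3 H
  1 × C: no H
  1 × N: 2 H
  1 × N (charge +1): no H
  1 × O (charge -1): no H
  Total hydrogens = 12.
Molecular formula: C7H12N2O3

C7H12N2O3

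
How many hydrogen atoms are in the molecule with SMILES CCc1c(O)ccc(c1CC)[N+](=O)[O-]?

13

Hydrogens are implicit in SMILES; fill each atom to its normal valence:
  4 × C (aromatic): no H
  2 × C: 3 H each → 6
  2 × C: 2 H each → 4
  2 × C (aromatic): 1 H each → 2
  1 × N (charge +1): no H
  1 × O: 1 H
  1 × O: no H
  1 × O (charge -1): no H
  Total hydrogens = 13.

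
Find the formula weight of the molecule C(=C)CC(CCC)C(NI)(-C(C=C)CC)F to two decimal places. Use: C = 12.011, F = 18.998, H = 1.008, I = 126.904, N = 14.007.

Molecular formula: C13H23FIN.
M = 13×12.011 + 1×18.998 + 23×1.008 + 1×126.904 + 1×14.007 = 339.24 g/mol.

339.24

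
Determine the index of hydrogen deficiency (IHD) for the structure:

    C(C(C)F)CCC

0

Molecular formula from the SMILES: C6H13F.
DoU = (2C + 2 + N − H − X)/2 = (2·6 + 2 + 0 − 13 − 1)/2 = 0/2 = 0.
(Structurally: 0 ring(s) + 0 π bond(s) = 0.)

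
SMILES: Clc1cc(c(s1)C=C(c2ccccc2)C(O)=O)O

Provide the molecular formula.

C13H9ClO3S

Heavy atoms from the SMILES: 13 C, 1 Cl, 3 O, 1 S.
Implicit hydrogens by atom environment:
  6 × C (aromatic): 1 H each → 6
  4 × C (aromatic): no H
  2 × C: no H
  2 × O: 1 H each → 2
  1 × C: 1 H
  1 × Cl: no H
  1 × O: no H
  1 × S (aromatic): no H
  Total hydrogens = 9.
Molecular formula: C13H9ClO3S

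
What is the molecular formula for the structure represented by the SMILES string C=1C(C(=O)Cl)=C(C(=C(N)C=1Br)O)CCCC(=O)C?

Heavy atoms from the SMILES: 1 Br, 12 C, 1 Cl, 1 N, 3 O.
Implicit hydrogens by atom environment:
  5 × C (aromatic): no H
  3 × C: 2 H each → 6
  2 × C: no H
  2 × O: no H
  1 × Br: no H
  1 × C: 3 H
  1 × C (aromatic): 1 H
  1 × Cl: no H
  1 × N: 2 H
  1 × O: 1 H
  Total hydrogens = 13.
Molecular formula: C12H13BrClNO3

C12H13BrClNO3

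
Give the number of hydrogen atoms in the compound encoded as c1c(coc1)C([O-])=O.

3

Hydrogens are implicit in SMILES; fill each atom to its normal valence:
  3 × C (aromatic): 1 H each → 3
  1 × C (aromatic): no H
  1 × C: no H
  1 × O (aromatic): no H
  1 × O: no H
  1 × O (charge -1): no H
  Total hydrogens = 3.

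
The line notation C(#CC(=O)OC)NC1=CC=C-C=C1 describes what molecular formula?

C10H9NO2

Heavy atoms from the SMILES: 10 C, 1 N, 2 O.
Implicit hydrogens by atom environment:
  5 × C (aromatic): 1 H each → 5
  3 × C: no H
  2 × O: no H
  1 × C: 3 H
  1 × C (aromatic): no H
  1 × N: 1 H
  Total hydrogens = 9.
Molecular formula: C10H9NO2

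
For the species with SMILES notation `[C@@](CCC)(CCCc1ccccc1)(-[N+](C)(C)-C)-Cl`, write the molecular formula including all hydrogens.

Heavy atoms from the SMILES: 16 C, 1 Cl, 1 N.
Implicit hydrogens by atom environment:
  5 × C: 2 H each → 10
  5 × C (aromatic): 1 H each → 5
  4 × C: 3 H each → 12
  1 × C: no H
  1 × C (aromatic): no H
  1 × Cl: no H
  1 × N (charge +1): no H
  Total hydrogens = 27.
Net charge +1.
Molecular formula: C16H27ClN+

C16H27ClN+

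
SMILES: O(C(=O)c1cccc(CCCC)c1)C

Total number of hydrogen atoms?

16

Hydrogens are implicit in SMILES; fill each atom to its normal valence:
  4 × C (aromatic): 1 H each → 4
  3 × C: 2 H each → 6
  2 × C: 3 H each → 6
  2 × C (aromatic): no H
  2 × O: no H
  1 × C: no H
  Total hydrogens = 16.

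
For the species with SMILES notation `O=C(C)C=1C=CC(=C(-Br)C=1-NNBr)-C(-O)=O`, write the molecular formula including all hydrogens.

Heavy atoms from the SMILES: 2 Br, 9 C, 2 N, 3 O.
Implicit hydrogens by atom environment:
  4 × C (aromatic): no H
  2 × Br: no H
  2 × C (aromatic): 1 H each → 2
  2 × C: no H
  2 × N: 1 H each → 2
  2 × O: no H
  1 × C: 3 H
  1 × O: 1 H
  Total hydrogens = 8.
Molecular formula: C9H8Br2N2O3

C9H8Br2N2O3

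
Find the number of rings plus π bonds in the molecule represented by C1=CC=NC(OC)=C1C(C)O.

Molecular formula from the SMILES: C8H11NO2.
DoU = (2C + 2 + N − H − X)/2 = (2·8 + 2 + 1 − 11 − 0)/2 = 8/2 = 4.
(Structurally: 1 ring(s) + 3 π bond(s) = 4.)

4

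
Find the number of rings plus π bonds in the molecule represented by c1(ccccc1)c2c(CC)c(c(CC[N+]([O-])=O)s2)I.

Molecular formula from the SMILES: C14H14INO2S.
DoU = (2C + 2 + N − H − X)/2 = (2·14 + 2 + 1 − 14 − 1)/2 = 16/2 = 8.
(Structurally: 2 ring(s) + 6 π bond(s) = 8.)

8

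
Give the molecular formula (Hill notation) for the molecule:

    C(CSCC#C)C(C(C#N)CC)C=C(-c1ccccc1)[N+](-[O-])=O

Heavy atoms from the SMILES: 18 C, 2 N, 2 O, 1 S.
Implicit hydrogens by atom environment:
  5 × C (aromatic): 1 H each → 5
  4 × C: 2 H each → 8
  4 × C: 1 H each → 4
  3 × C: no H
  1 × C: 3 H
  1 × C (aromatic): no H
  1 × N (charge +1): no H
  1 × N: no H
  1 × O: no H
  1 × O (charge -1): no H
  1 × S: no H
  Total hydrogens = 20.
Molecular formula: C18H20N2O2S

C18H20N2O2S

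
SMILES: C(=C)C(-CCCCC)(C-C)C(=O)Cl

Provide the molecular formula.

Heavy atoms from the SMILES: 11 C, 1 Cl, 1 O.
Implicit hydrogens by atom environment:
  6 × C: 2 H each → 12
  2 × C: 3 H each → 6
  2 × C: no H
  1 × C: 1 H
  1 × Cl: no H
  1 × O: no H
  Total hydrogens = 19.
Molecular formula: C11H19ClO

C11H19ClO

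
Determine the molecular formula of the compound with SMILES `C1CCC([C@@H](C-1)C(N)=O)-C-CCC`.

Heavy atoms from the SMILES: 11 C, 1 N, 1 O.
Implicit hydrogens by atom environment:
  7 × C: 2 H each → 14
  2 × C: 1 H each → 2
  1 × C: 3 H
  1 × C: no H
  1 × N: 2 H
  1 × O: no H
  Total hydrogens = 21.
Molecular formula: C11H21NO

C11H21NO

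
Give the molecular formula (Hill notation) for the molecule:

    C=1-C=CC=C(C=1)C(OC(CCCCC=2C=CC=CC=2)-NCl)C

Heavy atoms from the SMILES: 19 C, 1 Cl, 1 N, 1 O.
Implicit hydrogens by atom environment:
  10 × C (aromatic): 1 H each → 10
  4 × C: 2 H each → 8
  2 × C: 1 H each → 2
  2 × C (aromatic): no H
  1 × C: 3 H
  1 × Cl: no H
  1 × N: 1 H
  1 × O: no H
  Total hydrogens = 24.
Molecular formula: C19H24ClNO

C19H24ClNO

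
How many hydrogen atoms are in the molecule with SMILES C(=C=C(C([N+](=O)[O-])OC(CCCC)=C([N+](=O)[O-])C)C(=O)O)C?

Hydrogens are implicit in SMILES; fill each atom to its normal valence:
  5 × C: no H
  4 × O: no H
  3 × C: 3 H each → 9
  3 × C: 2 H each → 6
  2 × C: 1 H each → 2
  2 × N (charge +1): no H
  2 × O (charge -1): no H
  1 × O: 1 H
  Total hydrogens = 18.

18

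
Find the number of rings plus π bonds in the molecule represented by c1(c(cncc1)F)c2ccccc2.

8

Molecular formula from the SMILES: C11H8FN.
DoU = (2C + 2 + N − H − X)/2 = (2·11 + 2 + 1 − 8 − 1)/2 = 16/2 = 8.
(Structurally: 2 ring(s) + 6 π bond(s) = 8.)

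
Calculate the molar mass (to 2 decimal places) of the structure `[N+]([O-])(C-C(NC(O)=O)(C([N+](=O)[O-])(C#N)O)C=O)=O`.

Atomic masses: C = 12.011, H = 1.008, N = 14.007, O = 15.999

262.13

Molecular formula: C6H6N4O8.
M = 6×12.011 + 6×1.008 + 4×14.007 + 8×15.999 = 262.13 g/mol.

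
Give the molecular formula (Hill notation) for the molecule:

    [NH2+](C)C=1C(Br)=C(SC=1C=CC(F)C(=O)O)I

C9H9BrFINO2S+

Heavy atoms from the SMILES: 1 Br, 9 C, 1 F, 1 I, 1 N, 2 O, 1 S.
Implicit hydrogens by atom environment:
  4 × C (aromatic): no H
  3 × C: 1 H each → 3
  1 × Br: no H
  1 × C: 3 H
  1 × C: no H
  1 × F: no H
  1 × I: no H
  1 × N (charge +1): 2 H
  1 × O: 1 H
  1 × O: no H
  1 × S (aromatic): no H
  Total hydrogens = 9.
Net charge +1.
Molecular formula: C9H9BrFINO2S+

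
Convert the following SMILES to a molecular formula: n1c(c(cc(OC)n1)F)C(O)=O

C6H5FN2O3

Heavy atoms from the SMILES: 6 C, 1 F, 2 N, 3 O.
Implicit hydrogens by atom environment:
  3 × C (aromatic): no H
  2 × N (aromatic): no H
  2 × O: no H
  1 × C: 3 H
  1 × C (aromatic): 1 H
  1 × C: no H
  1 × F: no H
  1 × O: 1 H
  Total hydrogens = 5.
Molecular formula: C6H5FN2O3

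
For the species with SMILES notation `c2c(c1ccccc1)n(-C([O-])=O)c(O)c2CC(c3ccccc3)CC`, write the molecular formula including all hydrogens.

C21H20NO3-

Heavy atoms from the SMILES: 21 C, 1 N, 3 O.
Implicit hydrogens by atom environment:
  11 × C (aromatic): 1 H each → 11
  5 × C (aromatic): no H
  2 × C: 2 H each → 4
  1 × C: 3 H
  1 × C: 1 H
  1 × C: no H
  1 × N (aromatic): no H
  1 × O: 1 H
  1 × O: no H
  1 × O (charge -1): no H
  Total hydrogens = 20.
Net charge -1.
Molecular formula: C21H20NO3-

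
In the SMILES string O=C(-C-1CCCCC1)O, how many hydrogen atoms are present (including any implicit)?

Hydrogens are implicit in SMILES; fill each atom to its normal valence:
  5 × C: 2 H each → 10
  1 × C: 1 H
  1 × C: no H
  1 × O: 1 H
  1 × O: no H
  Total hydrogens = 12.

12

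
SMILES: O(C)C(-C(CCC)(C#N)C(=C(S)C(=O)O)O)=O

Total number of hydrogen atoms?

13

Hydrogens are implicit in SMILES; fill each atom to its normal valence:
  6 × C: no H
  3 × O: no H
  2 × C: 3 H each → 6
  2 × C: 2 H each → 4
  2 × O: 1 H each → 2
  1 × N: no H
  1 × S: 1 H
  Total hydrogens = 13.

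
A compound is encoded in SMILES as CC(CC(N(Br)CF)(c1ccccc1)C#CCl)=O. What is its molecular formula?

C13H12BrClFNO

Heavy atoms from the SMILES: 1 Br, 13 C, 1 Cl, 1 F, 1 N, 1 O.
Implicit hydrogens by atom environment:
  5 × C (aromatic): 1 H each → 5
  4 × C: no H
  2 × C: 2 H each → 4
  1 × Br: no H
  1 × C: 3 H
  1 × C (aromatic): no H
  1 × Cl: no H
  1 × F: no H
  1 × N: no H
  1 × O: no H
  Total hydrogens = 12.
Molecular formula: C13H12BrClFNO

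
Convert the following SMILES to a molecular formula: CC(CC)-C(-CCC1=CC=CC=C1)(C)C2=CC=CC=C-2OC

C21H28O

Heavy atoms from the SMILES: 21 C, 1 O.
Implicit hydrogens by atom environment:
  9 × C (aromatic): 1 H each → 9
  4 × C: 3 H each → 12
  3 × C: 2 H each → 6
  3 × C (aromatic): no H
  1 × C: 1 H
  1 × C: no H
  1 × O: no H
  Total hydrogens = 28.
Molecular formula: C21H28O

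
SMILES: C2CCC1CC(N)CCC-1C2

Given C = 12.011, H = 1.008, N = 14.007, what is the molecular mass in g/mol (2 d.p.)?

153.27

Molecular formula: C10H19N.
M = 10×12.011 + 19×1.008 + 1×14.007 = 153.27 g/mol.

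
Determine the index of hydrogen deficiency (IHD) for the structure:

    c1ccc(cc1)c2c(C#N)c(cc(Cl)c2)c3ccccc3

14

Molecular formula from the SMILES: C19H12ClN.
DoU = (2C + 2 + N − H − X)/2 = (2·19 + 2 + 1 − 12 − 1)/2 = 28/2 = 14.
(Structurally: 3 ring(s) + 11 π bond(s) = 14.)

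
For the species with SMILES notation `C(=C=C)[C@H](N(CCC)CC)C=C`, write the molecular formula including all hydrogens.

C11H19N

Heavy atoms from the SMILES: 11 C, 1 N.
Implicit hydrogens by atom environment:
  5 × C: 2 H each → 10
  3 × C: 1 H each → 3
  2 × C: 3 H each → 6
  1 × C: no H
  1 × N: no H
  Total hydrogens = 19.
Molecular formula: C11H19N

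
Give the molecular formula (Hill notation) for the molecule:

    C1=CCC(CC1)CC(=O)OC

C9H14O2

Heavy atoms from the SMILES: 9 C, 2 O.
Implicit hydrogens by atom environment:
  4 × C: 2 H each → 8
  3 × C: 1 H each → 3
  2 × O: no H
  1 × C: 3 H
  1 × C: no H
  Total hydrogens = 14.
Molecular formula: C9H14O2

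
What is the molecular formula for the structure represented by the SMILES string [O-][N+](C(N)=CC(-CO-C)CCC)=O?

Heavy atoms from the SMILES: 8 C, 2 N, 3 O.
Implicit hydrogens by atom environment:
  3 × C: 2 H each → 6
  2 × C: 3 H each → 6
  2 × C: 1 H each → 2
  2 × O: no H
  1 × C: no H
  1 × N: 2 H
  1 × N (charge +1): no H
  1 × O (charge -1): no H
  Total hydrogens = 16.
Molecular formula: C8H16N2O3

C8H16N2O3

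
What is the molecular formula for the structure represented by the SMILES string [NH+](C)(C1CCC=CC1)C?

Heavy atoms from the SMILES: 8 C, 1 N.
Implicit hydrogens by atom environment:
  3 × C: 2 H each → 6
  3 × C: 1 H each → 3
  2 × C: 3 H each → 6
  1 × N (charge +1): 1 H
  Total hydrogens = 16.
Net charge +1.
Molecular formula: C8H16N+

C8H16N+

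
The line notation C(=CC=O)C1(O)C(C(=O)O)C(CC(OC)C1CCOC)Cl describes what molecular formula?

Heavy atoms from the SMILES: 14 C, 1 Cl, 6 O.
Implicit hydrogens by atom environment:
  7 × C: 1 H each → 7
  4 × O: no H
  3 × C: 2 H each → 6
  2 × C: 3 H each → 6
  2 × C: no H
  2 × O: 1 H each → 2
  1 × Cl: no H
  Total hydrogens = 21.
Molecular formula: C14H21ClO6

C14H21ClO6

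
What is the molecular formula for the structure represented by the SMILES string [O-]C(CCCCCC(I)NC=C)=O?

C9H15INO2-

Heavy atoms from the SMILES: 9 C, 1 I, 1 N, 2 O.
Implicit hydrogens by atom environment:
  6 × C: 2 H each → 12
  2 × C: 1 H each → 2
  1 × C: no H
  1 × I: no H
  1 × N: 1 H
  1 × O: no H
  1 × O (charge -1): no H
  Total hydrogens = 15.
Net charge -1.
Molecular formula: C9H15INO2-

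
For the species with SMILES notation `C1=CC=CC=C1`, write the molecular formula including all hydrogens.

C6H6

Heavy atoms from the SMILES: 6 C.
Implicit hydrogens by atom environment:
  6 × C (aromatic): 1 H each → 6
  Total hydrogens = 6.
Molecular formula: C6H6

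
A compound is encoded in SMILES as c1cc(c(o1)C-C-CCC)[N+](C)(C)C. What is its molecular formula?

C12H22NO+

Heavy atoms from the SMILES: 12 C, 1 N, 1 O.
Implicit hydrogens by atom environment:
  4 × C: 3 H each → 12
  4 × C: 2 H each → 8
  2 × C (aromatic): 1 H each → 2
  2 × C (aromatic): no H
  1 × N (charge +1): no H
  1 × O (aromatic): no H
  Total hydrogens = 22.
Net charge +1.
Molecular formula: C12H22NO+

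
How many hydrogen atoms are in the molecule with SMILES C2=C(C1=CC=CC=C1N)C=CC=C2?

Hydrogens are implicit in SMILES; fill each atom to its normal valence:
  9 × C (aromatic): 1 H each → 9
  3 × C (aromatic): no H
  1 × N: 2 H
  Total hydrogens = 11.

11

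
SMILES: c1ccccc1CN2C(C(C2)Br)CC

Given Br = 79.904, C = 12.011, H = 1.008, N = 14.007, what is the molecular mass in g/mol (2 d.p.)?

Molecular formula: C12H16BrN.
M = 1×79.904 + 12×12.011 + 16×1.008 + 1×14.007 = 254.17 g/mol.

254.17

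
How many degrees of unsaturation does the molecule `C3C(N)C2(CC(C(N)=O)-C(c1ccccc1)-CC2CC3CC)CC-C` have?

7

Molecular formula from the SMILES: C22H34N2O.
DoU = (2C + 2 + N − H − X)/2 = (2·22 + 2 + 2 − 34 − 0)/2 = 14/2 = 7.
(Structurally: 3 ring(s) + 4 π bond(s) = 7.)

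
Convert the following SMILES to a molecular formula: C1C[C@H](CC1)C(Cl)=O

C6H9ClO

Heavy atoms from the SMILES: 6 C, 1 Cl, 1 O.
Implicit hydrogens by atom environment:
  4 × C: 2 H each → 8
  1 × C: 1 H
  1 × C: no H
  1 × Cl: no H
  1 × O: no H
  Total hydrogens = 9.
Molecular formula: C6H9ClO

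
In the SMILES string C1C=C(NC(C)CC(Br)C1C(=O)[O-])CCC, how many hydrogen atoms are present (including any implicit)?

19

Hydrogens are implicit in SMILES; fill each atom to its normal valence:
  4 × C: 2 H each → 8
  4 × C: 1 H each → 4
  2 × C: 3 H each → 6
  2 × C: no H
  1 × Br: no H
  1 × N: 1 H
  1 × O: no H
  1 × O (charge -1): no H
  Total hydrogens = 19.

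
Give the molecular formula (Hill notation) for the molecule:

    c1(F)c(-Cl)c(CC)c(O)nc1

Heavy atoms from the SMILES: 7 C, 1 Cl, 1 F, 1 N, 1 O.
Implicit hydrogens by atom environment:
  4 × C (aromatic): no H
  1 × C: 3 H
  1 × C: 2 H
  1 × C (aromatic): 1 H
  1 × Cl: no H
  1 × F: no H
  1 × N (aromatic): no H
  1 × O: 1 H
  Total hydrogens = 7.
Molecular formula: C7H7ClFNO

C7H7ClFNO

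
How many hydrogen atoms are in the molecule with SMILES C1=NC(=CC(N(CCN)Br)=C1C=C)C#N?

11

Hydrogens are implicit in SMILES; fill each atom to its normal valence:
  3 × C: 2 H each → 6
  3 × C (aromatic): no H
  2 × C (aromatic): 1 H each → 2
  2 × N: no H
  1 × Br: no H
  1 × C: 1 H
  1 × C: no H
  1 × N: 2 H
  1 × N (aromatic): no H
  Total hydrogens = 11.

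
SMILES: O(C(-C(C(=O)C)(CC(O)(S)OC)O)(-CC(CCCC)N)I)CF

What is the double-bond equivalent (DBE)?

Molecular formula from the SMILES: C14H27FINO5S.
DoU = (2C + 2 + N − H − X)/2 = (2·14 + 2 + 1 − 27 − 2)/2 = 2/2 = 1.
(Structurally: 0 ring(s) + 1 π bond(s) = 1.)

1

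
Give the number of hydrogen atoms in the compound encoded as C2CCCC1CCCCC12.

Hydrogens are implicit in SMILES; fill each atom to its normal valence:
  8 × C: 2 H each → 16
  2 × C: 1 H each → 2
  Total hydrogens = 18.

18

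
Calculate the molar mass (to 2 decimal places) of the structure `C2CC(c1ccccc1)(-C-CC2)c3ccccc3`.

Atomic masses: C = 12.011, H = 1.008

236.36

Molecular formula: C18H20.
M = 18×12.011 + 20×1.008 = 236.36 g/mol.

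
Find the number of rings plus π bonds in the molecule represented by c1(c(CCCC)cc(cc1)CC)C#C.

Molecular formula from the SMILES: C14H18.
DoU = (2C + 2 + N − H − X)/2 = (2·14 + 2 + 0 − 18 − 0)/2 = 12/2 = 6.
(Structurally: 1 ring(s) + 5 π bond(s) = 6.)

6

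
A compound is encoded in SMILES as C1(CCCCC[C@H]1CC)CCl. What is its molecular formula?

Heavy atoms from the SMILES: 10 C, 1 Cl.
Implicit hydrogens by atom environment:
  7 × C: 2 H each → 14
  2 × C: 1 H each → 2
  1 × C: 3 H
  1 × Cl: no H
  Total hydrogens = 19.
Molecular formula: C10H19Cl

C10H19Cl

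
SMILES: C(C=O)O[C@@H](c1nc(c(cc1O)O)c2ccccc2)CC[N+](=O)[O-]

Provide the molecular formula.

C16H16N2O6

Heavy atoms from the SMILES: 16 C, 2 N, 6 O.
Implicit hydrogens by atom environment:
  6 × C (aromatic): 1 H each → 6
  5 × C (aromatic): no H
  3 × C: 2 H each → 6
  3 × O: no H
  2 × C: 1 H each → 2
  2 × O: 1 H each → 2
  1 × N (aromatic): no H
  1 × N (charge +1): no H
  1 × O (charge -1): no H
  Total hydrogens = 16.
Molecular formula: C16H16N2O6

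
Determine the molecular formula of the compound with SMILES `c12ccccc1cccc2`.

C10H8

Heavy atoms from the SMILES: 10 C.
Implicit hydrogens by atom environment:
  8 × C (aromatic): 1 H each → 8
  2 × C (aromatic): no H
  Total hydrogens = 8.
Molecular formula: C10H8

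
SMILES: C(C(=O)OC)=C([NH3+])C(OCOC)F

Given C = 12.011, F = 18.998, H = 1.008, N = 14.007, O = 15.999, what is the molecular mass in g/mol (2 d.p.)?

194.18

Molecular formula: C7H13FNO4+.
M = 7×12.011 + 1×18.998 + 13×1.008 + 1×14.007 + 4×15.999 = 194.18 g/mol.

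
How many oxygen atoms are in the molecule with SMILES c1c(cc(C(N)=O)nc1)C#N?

1

The symbol for oxygen appears 1 time in the SMILES.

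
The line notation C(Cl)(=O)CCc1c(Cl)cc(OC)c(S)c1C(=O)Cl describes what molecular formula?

Heavy atoms from the SMILES: 11 C, 3 Cl, 3 O, 1 S.
Implicit hydrogens by atom environment:
  5 × C (aromatic): no H
  3 × Cl: no H
  3 × O: no H
  2 × C: 2 H each → 4
  2 × C: no H
  1 × C: 3 H
  1 × C (aromatic): 1 H
  1 × S: 1 H
  Total hydrogens = 9.
Molecular formula: C11H9Cl3O3S

C11H9Cl3O3S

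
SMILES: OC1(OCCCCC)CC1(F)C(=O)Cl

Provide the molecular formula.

C9H14ClFO3

Heavy atoms from the SMILES: 9 C, 1 Cl, 1 F, 3 O.
Implicit hydrogens by atom environment:
  5 × C: 2 H each → 10
  3 × C: no H
  2 × O: no H
  1 × C: 3 H
  1 × Cl: no H
  1 × F: no H
  1 × O: 1 H
  Total hydrogens = 14.
Molecular formula: C9H14ClFO3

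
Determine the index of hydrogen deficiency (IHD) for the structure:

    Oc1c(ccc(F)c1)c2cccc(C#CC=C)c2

11

Molecular formula from the SMILES: C16H11FO.
DoU = (2C + 2 + N − H − X)/2 = (2·16 + 2 + 0 − 11 − 1)/2 = 22/2 = 11.
(Structurally: 2 ring(s) + 9 π bond(s) = 11.)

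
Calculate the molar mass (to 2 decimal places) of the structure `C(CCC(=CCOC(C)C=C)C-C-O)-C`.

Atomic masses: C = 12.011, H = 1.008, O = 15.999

212.33

Molecular formula: C13H24O2.
M = 13×12.011 + 24×1.008 + 2×15.999 = 212.33 g/mol.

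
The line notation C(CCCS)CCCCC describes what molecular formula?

C9H20S

Heavy atoms from the SMILES: 9 C, 1 S.
Implicit hydrogens by atom environment:
  8 × C: 2 H each → 16
  1 × C: 3 H
  1 × S: 1 H
  Total hydrogens = 20.
Molecular formula: C9H20S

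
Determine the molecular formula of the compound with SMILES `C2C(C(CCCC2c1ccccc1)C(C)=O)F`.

Heavy atoms from the SMILES: 15 C, 1 F, 1 O.
Implicit hydrogens by atom environment:
  5 × C (aromatic): 1 H each → 5
  4 × C: 2 H each → 8
  3 × C: 1 H each → 3
  1 × C: 3 H
  1 × C: no H
  1 × C (aromatic): no H
  1 × F: no H
  1 × O: no H
  Total hydrogens = 19.
Molecular formula: C15H19FO

C15H19FO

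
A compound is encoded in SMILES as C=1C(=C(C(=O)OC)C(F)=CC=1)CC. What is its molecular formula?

C10H11FO2

Heavy atoms from the SMILES: 10 C, 1 F, 2 O.
Implicit hydrogens by atom environment:
  3 × C (aromatic): 1 H each → 3
  3 × C (aromatic): no H
  2 × C: 3 H each → 6
  2 × O: no H
  1 × C: 2 H
  1 × C: no H
  1 × F: no H
  Total hydrogens = 11.
Molecular formula: C10H11FO2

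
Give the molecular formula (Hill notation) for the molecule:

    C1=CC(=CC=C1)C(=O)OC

C8H8O2

Heavy atoms from the SMILES: 8 C, 2 O.
Implicit hydrogens by atom environment:
  5 × C (aromatic): 1 H each → 5
  2 × O: no H
  1 × C: 3 H
  1 × C (aromatic): no H
  1 × C: no H
  Total hydrogens = 8.
Molecular formula: C8H8O2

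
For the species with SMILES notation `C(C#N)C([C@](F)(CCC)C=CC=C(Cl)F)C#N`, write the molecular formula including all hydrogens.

Heavy atoms from the SMILES: 12 C, 1 Cl, 2 F, 2 N.
Implicit hydrogens by atom environment:
  4 × C: 1 H each → 4
  4 × C: no H
  3 × C: 2 H each → 6
  2 × F: no H
  2 × N: no H
  1 × C: 3 H
  1 × Cl: no H
  Total hydrogens = 13.
Molecular formula: C12H13ClF2N2

C12H13ClF2N2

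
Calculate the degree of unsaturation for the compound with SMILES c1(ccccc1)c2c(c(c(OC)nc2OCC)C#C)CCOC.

10

Molecular formula from the SMILES: C19H21NO3.
DoU = (2C + 2 + N − H − X)/2 = (2·19 + 2 + 1 − 21 − 0)/2 = 20/2 = 10.
(Structurally: 2 ring(s) + 8 π bond(s) = 10.)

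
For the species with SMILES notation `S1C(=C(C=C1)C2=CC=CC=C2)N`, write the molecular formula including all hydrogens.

Heavy atoms from the SMILES: 10 C, 1 N, 1 S.
Implicit hydrogens by atom environment:
  7 × C (aromatic): 1 H each → 7
  3 × C (aromatic): no H
  1 × N: 2 H
  1 × S (aromatic): no H
  Total hydrogens = 9.
Molecular formula: C10H9NS

C10H9NS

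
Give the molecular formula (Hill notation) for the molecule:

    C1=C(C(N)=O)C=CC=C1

C7H7NO

Heavy atoms from the SMILES: 7 C, 1 N, 1 O.
Implicit hydrogens by atom environment:
  5 × C (aromatic): 1 H each → 5
  1 × C (aromatic): no H
  1 × C: no H
  1 × N: 2 H
  1 × O: no H
  Total hydrogens = 7.
Molecular formula: C7H7NO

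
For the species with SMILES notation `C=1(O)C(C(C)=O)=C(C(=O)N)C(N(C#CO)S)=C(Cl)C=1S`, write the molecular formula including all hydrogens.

Heavy atoms from the SMILES: 11 C, 1 Cl, 2 N, 4 O, 2 S.
Implicit hydrogens by atom environment:
  6 × C (aromatic): no H
  4 × C: no H
  2 × O: 1 H each → 2
  2 × O: no H
  2 × S: 1 H each → 2
  1 × C: 3 H
  1 × Cl: no H
  1 × N: 2 H
  1 × N: no H
  Total hydrogens = 9.
Molecular formula: C11H9ClN2O4S2

C11H9ClN2O4S2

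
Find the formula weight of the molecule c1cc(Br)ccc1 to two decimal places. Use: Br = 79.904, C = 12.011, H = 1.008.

157.01

Molecular formula: C6H5Br.
M = 1×79.904 + 6×12.011 + 5×1.008 = 157.01 g/mol.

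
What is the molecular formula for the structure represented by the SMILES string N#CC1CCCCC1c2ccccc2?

C13H15N

Heavy atoms from the SMILES: 13 C, 1 N.
Implicit hydrogens by atom environment:
  5 × C (aromatic): 1 H each → 5
  4 × C: 2 H each → 8
  2 × C: 1 H each → 2
  1 × C: no H
  1 × C (aromatic): no H
  1 × N: no H
  Total hydrogens = 15.
Molecular formula: C13H15N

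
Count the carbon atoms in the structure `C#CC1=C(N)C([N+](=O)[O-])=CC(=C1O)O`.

8

The symbol for carbon appears 8 times in the SMILES.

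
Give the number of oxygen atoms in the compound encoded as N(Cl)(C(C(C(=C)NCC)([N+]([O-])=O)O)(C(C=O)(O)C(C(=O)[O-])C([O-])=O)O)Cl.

10

The symbol for oxygen appears 10 times in the SMILES.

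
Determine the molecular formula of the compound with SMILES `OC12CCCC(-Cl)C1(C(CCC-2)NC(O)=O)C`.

C12H20ClNO3

Heavy atoms from the SMILES: 12 C, 1 Cl, 1 N, 3 O.
Implicit hydrogens by atom environment:
  6 × C: 2 H each → 12
  3 × C: no H
  2 × C: 1 H each → 2
  2 × O: 1 H each → 2
  1 × C: 3 H
  1 × Cl: no H
  1 × N: 1 H
  1 × O: no H
  Total hydrogens = 20.
Molecular formula: C12H20ClNO3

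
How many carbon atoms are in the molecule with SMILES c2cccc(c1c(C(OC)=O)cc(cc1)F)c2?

14

The symbol for carbon appears 14 times in the SMILES. Lowercase c denotes aromatic carbon and counts toward C.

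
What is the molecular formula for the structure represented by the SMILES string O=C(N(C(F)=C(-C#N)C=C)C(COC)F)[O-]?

Heavy atoms from the SMILES: 9 C, 2 F, 2 N, 3 O.
Implicit hydrogens by atom environment:
  4 × C: no H
  2 × C: 2 H each → 4
  2 × C: 1 H each → 2
  2 × F: no H
  2 × N: no H
  2 × O: no H
  1 × C: 3 H
  1 × O (charge -1): no H
  Total hydrogens = 9.
Net charge -1.
Molecular formula: C9H9F2N2O3-

C9H9F2N2O3-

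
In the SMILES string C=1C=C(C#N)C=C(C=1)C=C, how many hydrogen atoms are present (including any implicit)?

7

Hydrogens are implicit in SMILES; fill each atom to its normal valence:
  4 × C (aromatic): 1 H each → 4
  2 × C (aromatic): no H
  1 × C: 2 H
  1 × C: 1 H
  1 × C: no H
  1 × N: no H
  Total hydrogens = 7.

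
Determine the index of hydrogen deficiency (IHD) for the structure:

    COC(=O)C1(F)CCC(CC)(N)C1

Molecular formula from the SMILES: C9H16FNO2.
DoU = (2C + 2 + N − H − X)/2 = (2·9 + 2 + 1 − 16 − 1)/2 = 4/2 = 2.
(Structurally: 1 ring(s) + 1 π bond(s) = 2.)

2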